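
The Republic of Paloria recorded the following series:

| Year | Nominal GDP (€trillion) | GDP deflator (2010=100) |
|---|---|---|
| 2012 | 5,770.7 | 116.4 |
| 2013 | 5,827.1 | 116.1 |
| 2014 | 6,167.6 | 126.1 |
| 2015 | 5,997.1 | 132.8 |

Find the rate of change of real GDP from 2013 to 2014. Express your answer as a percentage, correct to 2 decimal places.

-2.55%

Real GDP 2013 = 5827.1/1.161 = 5019.04.
Real GDP 2014 = 6167.6/1.261 = 4891.04.
Change = 4891.04/5019.04 − 1 = -0.0255.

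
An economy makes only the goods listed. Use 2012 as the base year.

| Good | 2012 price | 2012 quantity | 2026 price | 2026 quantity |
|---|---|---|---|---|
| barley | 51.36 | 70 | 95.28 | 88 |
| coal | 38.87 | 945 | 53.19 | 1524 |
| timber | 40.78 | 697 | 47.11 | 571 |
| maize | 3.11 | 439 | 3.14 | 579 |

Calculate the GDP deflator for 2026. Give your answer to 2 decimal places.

Nominal GDP 2026 = 95.28·88 + 53.19·1524 + 47.11·571 + 3.14·579 = 118164.07.
Real GDP 2026 (at 2012 prices) = 51.36·88 + 38.87·1524 + 40.78·571 + 3.11·579 = 88843.63.
Deflator = Nominal/Real × 100 = 118164.07/88843.63 × 100 = 133.002.

133.00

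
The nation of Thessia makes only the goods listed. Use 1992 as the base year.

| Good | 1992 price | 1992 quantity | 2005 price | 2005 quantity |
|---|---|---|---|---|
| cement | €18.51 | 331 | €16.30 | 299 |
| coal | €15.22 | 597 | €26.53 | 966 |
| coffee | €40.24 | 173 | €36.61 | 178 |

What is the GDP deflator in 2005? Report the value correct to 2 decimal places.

Nominal GDP 2005 = 16.30·299 + 26.53·966 + 36.61·178 = 37018.26.
Real GDP 2005 (at 1992 prices) = 18.51·299 + 15.22·966 + 40.24·178 = 27399.73.
Deflator = Nominal/Real × 100 = 37018.26/27399.73 × 100 = 135.104.

135.10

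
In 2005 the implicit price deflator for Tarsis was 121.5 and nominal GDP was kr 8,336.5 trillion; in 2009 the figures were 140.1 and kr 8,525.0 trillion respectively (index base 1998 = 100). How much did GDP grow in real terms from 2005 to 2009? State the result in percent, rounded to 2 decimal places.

Deflate each year: 2005 → 8336.5/1.215 = 6861.32; 2009 → 8525.0/1.401 = 6084.94.
So real GDP changed by 6084.94/6861.32 − 1 = -0.1132, i.e. -11.32%.

-11.32%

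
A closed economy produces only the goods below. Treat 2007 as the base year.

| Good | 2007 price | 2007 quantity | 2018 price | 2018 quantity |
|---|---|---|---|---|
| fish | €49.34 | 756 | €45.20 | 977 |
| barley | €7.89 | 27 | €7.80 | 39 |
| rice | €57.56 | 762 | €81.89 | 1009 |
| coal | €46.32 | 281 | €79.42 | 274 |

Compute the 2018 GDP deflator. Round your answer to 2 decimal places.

Nominal GDP 2018 = 45.20·977 + 7.80·39 + 81.89·1009 + 79.42·274 = 148852.69.
Real GDP 2018 (at 2007 prices) = 49.34·977 + 7.89·39 + 57.56·1009 + 46.32·274 = 119282.61.
Deflator = Nominal/Real × 100 = 148852.69/119282.61 × 100 = 124.790.

124.79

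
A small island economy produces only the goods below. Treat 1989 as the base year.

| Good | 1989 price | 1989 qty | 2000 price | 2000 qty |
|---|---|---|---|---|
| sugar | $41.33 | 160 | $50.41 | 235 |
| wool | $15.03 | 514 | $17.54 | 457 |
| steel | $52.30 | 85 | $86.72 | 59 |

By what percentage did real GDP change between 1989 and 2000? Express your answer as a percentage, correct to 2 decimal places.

Real GDP 1989 = Nominal GDP 1989 = 41.33·160 + 15.03·514 + 52.30·85 = 18783.72.
Real GDP 2000 (at 1989 prices) = 41.33·235 + 15.03·457 + 52.30·59 = 19666.96.
Real growth = 19666.96/18783.72 − 1 = 0.0470.

4.70%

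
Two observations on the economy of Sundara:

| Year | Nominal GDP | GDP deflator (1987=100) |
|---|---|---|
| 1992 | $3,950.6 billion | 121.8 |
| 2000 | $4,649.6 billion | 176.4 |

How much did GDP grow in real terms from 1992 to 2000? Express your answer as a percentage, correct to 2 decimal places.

Deflate each year: 1992 → 3950.6/1.218 = 3243.51; 2000 → 4649.6/1.764 = 2635.83.
So real GDP changed by 2635.83/3243.51 − 1 = -0.1874, i.e. -18.74%.

-18.74%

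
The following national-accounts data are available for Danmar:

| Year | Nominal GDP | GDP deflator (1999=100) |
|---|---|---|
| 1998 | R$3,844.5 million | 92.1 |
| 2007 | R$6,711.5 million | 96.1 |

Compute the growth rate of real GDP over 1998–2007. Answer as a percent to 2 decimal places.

Deflate each year: 1998 → 3844.5/0.921 = 4174.27; 2007 → 6711.5/0.961 = 6983.87.
So real GDP changed by 6983.87/4174.27 − 1 = 0.6731, i.e. 67.31%.

67.31%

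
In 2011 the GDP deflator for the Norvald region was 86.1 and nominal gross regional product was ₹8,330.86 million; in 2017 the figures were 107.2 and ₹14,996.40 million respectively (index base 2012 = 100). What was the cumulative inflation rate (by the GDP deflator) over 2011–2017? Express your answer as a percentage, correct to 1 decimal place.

Price-level change = 107.2 / 86.1 − 1 = 0.2451.

24.5%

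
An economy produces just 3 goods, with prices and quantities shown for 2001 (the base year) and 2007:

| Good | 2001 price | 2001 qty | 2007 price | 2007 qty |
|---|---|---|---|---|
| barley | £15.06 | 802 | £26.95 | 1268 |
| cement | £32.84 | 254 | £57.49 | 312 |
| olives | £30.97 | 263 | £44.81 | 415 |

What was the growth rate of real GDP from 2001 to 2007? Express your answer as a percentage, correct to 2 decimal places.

Real GDP 2001 = Nominal GDP 2001 = 15.06·802 + 32.84·254 + 30.97·263 = 28564.59.
Real GDP 2007 (at 2001 prices) = 15.06·1268 + 32.84·312 + 30.97·415 = 42194.71.
Real growth = 42194.71/28564.59 − 1 = 0.4772.

47.72%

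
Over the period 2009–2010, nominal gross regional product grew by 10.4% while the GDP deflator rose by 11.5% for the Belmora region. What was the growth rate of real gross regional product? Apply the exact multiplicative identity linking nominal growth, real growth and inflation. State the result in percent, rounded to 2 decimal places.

-0.99%

(1 + g_nom) = (1 + g_real)(1 + π), so g_real = 1.1040 / 1.1150 − 1 = -0.00987.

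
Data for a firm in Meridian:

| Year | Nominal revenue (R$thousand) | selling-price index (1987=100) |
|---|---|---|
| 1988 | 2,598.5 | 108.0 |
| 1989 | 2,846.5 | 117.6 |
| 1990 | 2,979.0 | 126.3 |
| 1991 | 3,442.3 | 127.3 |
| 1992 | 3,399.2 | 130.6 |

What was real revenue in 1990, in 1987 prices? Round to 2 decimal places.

R$2,358.67 thousand

Real revenue 1990 = 2979.0 / 1.263 = 2358.67.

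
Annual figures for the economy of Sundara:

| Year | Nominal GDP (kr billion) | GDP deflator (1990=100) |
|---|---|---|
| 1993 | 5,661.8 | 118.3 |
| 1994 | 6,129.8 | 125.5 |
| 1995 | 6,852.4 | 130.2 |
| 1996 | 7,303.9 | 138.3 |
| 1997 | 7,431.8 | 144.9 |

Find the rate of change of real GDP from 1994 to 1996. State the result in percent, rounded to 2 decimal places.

8.13%

Real GDP 1994 = 6129.8/1.255 = 4884.30.
Real GDP 1996 = 7303.9/1.383 = 5281.20.
Change = 5281.20/4884.30 − 1 = 0.0813.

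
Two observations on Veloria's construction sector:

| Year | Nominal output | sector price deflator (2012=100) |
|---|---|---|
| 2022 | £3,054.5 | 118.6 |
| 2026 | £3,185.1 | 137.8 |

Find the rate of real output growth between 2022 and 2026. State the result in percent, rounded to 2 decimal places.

Real output 2022 = 3054.5 / 1.186 = 2575.46.
Real output 2026 = 3185.1 / 1.378 = 2311.39.
Real growth = 2311.39 / 2575.46 − 1 = -0.1025.

-10.25%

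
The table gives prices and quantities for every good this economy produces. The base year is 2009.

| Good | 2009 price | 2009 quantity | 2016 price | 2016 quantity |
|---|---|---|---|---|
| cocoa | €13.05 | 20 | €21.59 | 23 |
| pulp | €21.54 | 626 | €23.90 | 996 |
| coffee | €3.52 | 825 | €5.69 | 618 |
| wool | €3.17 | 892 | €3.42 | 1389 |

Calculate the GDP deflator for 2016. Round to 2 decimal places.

114.95

Nominal GDP 2016 = 21.59·23 + 23.90·996 + 5.69·618 + 3.42·1389 = 32567.77.
Real GDP 2016 (at 2009 prices) = 13.05·23 + 21.54·996 + 3.52·618 + 3.17·1389 = 28332.48.
Deflator = Nominal/Real × 100 = 32567.77/28332.48 × 100 = 114.949.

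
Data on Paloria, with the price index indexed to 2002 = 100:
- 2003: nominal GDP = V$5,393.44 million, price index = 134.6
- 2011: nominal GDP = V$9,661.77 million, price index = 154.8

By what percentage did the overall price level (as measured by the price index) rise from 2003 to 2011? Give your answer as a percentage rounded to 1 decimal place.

Price-level change = 154.8 / 134.6 − 1 = 0.1501.

15.0%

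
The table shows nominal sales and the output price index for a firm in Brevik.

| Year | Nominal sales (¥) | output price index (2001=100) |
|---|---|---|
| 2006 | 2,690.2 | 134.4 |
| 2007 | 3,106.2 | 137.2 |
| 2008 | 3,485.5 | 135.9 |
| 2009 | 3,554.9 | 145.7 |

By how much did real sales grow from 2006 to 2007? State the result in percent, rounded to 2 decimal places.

Real sales 2006 = 2690.2/1.344 = 2001.64.
Real sales 2007 = 3106.2/1.372 = 2263.99.
Change = 2263.99/2001.64 − 1 = 0.1311.

13.11%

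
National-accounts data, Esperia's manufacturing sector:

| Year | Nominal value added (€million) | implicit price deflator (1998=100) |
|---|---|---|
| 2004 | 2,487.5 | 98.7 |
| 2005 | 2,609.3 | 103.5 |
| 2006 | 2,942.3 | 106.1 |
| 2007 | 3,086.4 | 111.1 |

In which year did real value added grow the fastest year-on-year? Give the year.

2005: real = 2609.3/1.035 = 2521.06; growth vs 2004 (2520.26) = 0.03%.
2006: real = 2942.3/1.061 = 2773.14; growth vs 2005 (2521.06) = 10.00%.
2007: real = 3086.4/1.111 = 2778.04; growth vs 2006 (2773.14) = 0.18%.

2006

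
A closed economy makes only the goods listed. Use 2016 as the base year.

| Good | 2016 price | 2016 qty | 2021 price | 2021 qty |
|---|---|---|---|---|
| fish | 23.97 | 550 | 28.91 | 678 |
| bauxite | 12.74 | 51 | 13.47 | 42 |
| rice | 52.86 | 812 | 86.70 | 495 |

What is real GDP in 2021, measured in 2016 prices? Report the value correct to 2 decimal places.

Real GDP 2021 = Σ (p_2016 × q_2021) = 23.97·678 + 12.74·42 + 52.86·495 = 42952.44.

42952.44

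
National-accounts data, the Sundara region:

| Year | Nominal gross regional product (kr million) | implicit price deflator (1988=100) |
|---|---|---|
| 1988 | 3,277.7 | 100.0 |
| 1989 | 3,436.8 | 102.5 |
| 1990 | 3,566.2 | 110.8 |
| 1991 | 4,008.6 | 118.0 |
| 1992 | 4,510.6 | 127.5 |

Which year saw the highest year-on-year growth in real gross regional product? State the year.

1991

1989: real = 3436.8/1.025 = 3352.98; growth vs 1988 (3277.70) = 2.30%.
1990: real = 3566.2/1.108 = 3218.59; growth vs 1989 (3352.98) = -4.01%.
1991: real = 4008.6/1.180 = 3397.12; growth vs 1990 (3218.59) = 5.55%.
1992: real = 4510.6/1.275 = 3537.73; growth vs 1991 (3397.12) = 4.14%.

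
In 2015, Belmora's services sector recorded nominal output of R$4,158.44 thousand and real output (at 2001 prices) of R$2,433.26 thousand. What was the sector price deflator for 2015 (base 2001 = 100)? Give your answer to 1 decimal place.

170.9

sector price deflator = (Nominal / Real) × 100 = 4158.44 / 2433.26 × 100 = 170.90.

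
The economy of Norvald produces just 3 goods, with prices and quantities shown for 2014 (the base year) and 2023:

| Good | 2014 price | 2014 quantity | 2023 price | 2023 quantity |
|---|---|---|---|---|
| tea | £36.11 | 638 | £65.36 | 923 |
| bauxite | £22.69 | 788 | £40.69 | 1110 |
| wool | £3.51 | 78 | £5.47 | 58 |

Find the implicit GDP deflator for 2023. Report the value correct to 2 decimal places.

180.20

Nominal GDP 2023 = 65.36·923 + 40.69·1110 + 5.47·58 = 105810.44.
Real GDP 2023 (at 2014 prices) = 36.11·923 + 22.69·1110 + 3.51·58 = 58719.01.
Deflator = Nominal/Real × 100 = 105810.44/58719.01 × 100 = 180.198.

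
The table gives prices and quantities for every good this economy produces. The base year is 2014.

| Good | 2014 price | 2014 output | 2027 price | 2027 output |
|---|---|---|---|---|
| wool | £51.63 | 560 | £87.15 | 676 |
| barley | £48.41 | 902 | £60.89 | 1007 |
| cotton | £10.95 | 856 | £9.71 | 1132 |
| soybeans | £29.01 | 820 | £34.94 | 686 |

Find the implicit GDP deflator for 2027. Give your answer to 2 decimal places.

Nominal GDP 2027 = 87.15·676 + 60.89·1007 + 9.71·1132 + 34.94·686 = 155190.19.
Real GDP 2027 (at 2014 prices) = 51.63·676 + 48.41·1007 + 10.95·1132 + 29.01·686 = 115947.01.
Deflator = Nominal/Real × 100 = 155190.19/115947.01 × 100 = 133.846.

133.85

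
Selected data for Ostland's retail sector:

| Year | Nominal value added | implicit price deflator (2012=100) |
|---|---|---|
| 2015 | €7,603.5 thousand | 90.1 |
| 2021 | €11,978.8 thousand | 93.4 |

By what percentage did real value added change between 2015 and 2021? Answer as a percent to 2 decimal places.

Deflate each year: 2015 → 7603.5/0.901 = 8438.96; 2021 → 11978.8/0.934 = 12825.27.
So real value added changed by 12825.27/8438.96 − 1 = 0.5198, i.e. 51.98%.

51.98%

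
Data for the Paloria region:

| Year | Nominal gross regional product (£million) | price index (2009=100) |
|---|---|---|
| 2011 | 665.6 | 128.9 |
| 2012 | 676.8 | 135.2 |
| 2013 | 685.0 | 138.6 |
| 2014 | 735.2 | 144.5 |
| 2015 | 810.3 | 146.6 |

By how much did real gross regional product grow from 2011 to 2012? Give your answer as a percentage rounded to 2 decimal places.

-3.06%

Real gross regional product 2011 = 665.6/1.289 = 516.37.
Real gross regional product 2012 = 676.8/1.352 = 500.59.
Change = 500.59/516.37 − 1 = -0.0306.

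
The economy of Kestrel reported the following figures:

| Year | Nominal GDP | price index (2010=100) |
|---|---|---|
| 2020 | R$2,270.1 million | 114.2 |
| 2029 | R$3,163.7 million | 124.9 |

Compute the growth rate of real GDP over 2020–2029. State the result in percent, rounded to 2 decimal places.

Real GDP 2020 = 2270.1 / 1.142 = 1987.83.
Real GDP 2029 = 3163.7 / 1.249 = 2532.99.
Real growth = 2532.99 / 1987.83 − 1 = 0.2742.

27.42%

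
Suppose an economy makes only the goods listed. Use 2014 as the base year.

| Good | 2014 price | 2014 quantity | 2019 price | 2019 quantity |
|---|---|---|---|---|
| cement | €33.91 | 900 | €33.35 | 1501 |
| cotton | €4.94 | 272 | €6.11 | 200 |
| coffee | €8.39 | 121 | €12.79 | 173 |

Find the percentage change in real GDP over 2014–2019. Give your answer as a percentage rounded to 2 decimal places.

Real GDP 2014 = Nominal GDP 2014 = 33.91·900 + 4.94·272 + 8.39·121 = 32877.87.
Real GDP 2019 (at 2014 prices) = 33.91·1501 + 4.94·200 + 8.39·173 = 53338.38.
Real growth = 53338.38/32877.87 − 1 = 0.6223.

62.23%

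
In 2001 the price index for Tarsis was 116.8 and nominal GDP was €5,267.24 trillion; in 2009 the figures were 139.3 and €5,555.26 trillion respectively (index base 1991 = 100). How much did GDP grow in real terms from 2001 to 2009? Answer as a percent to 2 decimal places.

-11.57%

Real GDP 2001 = 5267.24 / 1.168 = 4509.62.
Real GDP 2009 = 5555.26 / 1.393 = 3987.98.
Real growth = 3987.98 / 4509.62 − 1 = -0.1157.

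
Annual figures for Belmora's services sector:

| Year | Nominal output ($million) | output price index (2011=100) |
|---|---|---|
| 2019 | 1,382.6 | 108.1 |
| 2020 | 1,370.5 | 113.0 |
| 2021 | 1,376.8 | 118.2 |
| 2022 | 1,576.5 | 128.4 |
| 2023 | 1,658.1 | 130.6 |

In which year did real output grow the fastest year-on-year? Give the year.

2020: real = 1370.5/1.130 = 1212.83; growth vs 2019 (1279.00) = -5.17%.
2021: real = 1376.8/1.182 = 1164.81; growth vs 2020 (1212.83) = -3.96%.
2022: real = 1576.5/1.284 = 1227.80; growth vs 2021 (1164.81) = 5.41%.
2023: real = 1658.1/1.306 = 1269.60; growth vs 2022 (1227.80) = 3.40%.

2022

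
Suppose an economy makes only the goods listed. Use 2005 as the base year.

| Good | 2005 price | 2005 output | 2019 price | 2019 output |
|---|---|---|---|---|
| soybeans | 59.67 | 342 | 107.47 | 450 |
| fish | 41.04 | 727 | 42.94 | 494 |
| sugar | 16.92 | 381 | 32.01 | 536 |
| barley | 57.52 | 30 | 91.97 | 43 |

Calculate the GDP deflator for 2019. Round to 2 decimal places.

Nominal GDP 2019 = 107.47·450 + 42.94·494 + 32.01·536 + 91.97·43 = 90685.93.
Real GDP 2019 (at 2005 prices) = 59.67·450 + 41.04·494 + 16.92·536 + 57.52·43 = 58667.74.
Deflator = Nominal/Real × 100 = 90685.93/58667.74 × 100 = 154.575.

154.58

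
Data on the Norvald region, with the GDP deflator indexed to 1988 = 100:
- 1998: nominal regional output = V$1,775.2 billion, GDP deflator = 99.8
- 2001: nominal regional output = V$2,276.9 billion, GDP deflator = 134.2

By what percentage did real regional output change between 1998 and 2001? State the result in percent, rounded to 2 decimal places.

Real regional output 1998 = 1775.2 / 0.998 = 1778.76.
Real regional output 2001 = 2276.9 / 1.342 = 1696.65.
Real growth = 1696.65 / 1778.76 − 1 = -0.0462.

-4.62%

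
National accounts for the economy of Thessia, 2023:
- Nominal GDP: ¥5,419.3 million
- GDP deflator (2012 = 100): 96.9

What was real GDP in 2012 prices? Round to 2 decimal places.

Real GDP = Nominal / (GDP deflator/100) = 5419.3 / 0.969 = 5592.67.

¥5,592.67 million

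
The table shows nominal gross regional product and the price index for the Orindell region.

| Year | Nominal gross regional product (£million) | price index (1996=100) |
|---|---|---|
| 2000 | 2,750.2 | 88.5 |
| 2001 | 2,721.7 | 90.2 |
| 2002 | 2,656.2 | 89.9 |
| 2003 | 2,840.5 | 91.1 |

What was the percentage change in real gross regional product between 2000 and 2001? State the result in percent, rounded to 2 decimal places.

Real gross regional product 2000 = 2750.2/0.885 = 3107.57.
Real gross regional product 2001 = 2721.7/0.902 = 3017.41.
Change = 3017.41/3107.57 − 1 = -0.0290.

-2.90%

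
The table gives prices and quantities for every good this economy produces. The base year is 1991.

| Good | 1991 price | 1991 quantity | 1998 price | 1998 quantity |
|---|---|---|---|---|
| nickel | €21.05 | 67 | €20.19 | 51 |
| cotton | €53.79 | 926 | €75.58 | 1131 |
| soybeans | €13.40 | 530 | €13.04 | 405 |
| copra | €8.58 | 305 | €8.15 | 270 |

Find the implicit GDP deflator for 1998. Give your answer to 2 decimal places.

134.94

Nominal GDP 1998 = 20.19·51 + 75.58·1131 + 13.04·405 + 8.15·270 = 93992.37.
Real GDP 1998 (at 1991 prices) = 21.05·51 + 53.79·1131 + 13.40·405 + 8.58·270 = 69653.64.
Deflator = Nominal/Real × 100 = 93992.37/69653.64 × 100 = 134.943.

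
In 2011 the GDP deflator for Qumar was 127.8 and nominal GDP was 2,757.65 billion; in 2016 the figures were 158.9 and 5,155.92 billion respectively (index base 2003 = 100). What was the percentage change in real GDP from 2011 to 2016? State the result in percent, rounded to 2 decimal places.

Deflate each year: 2011 → 2757.65/1.278 = 2157.79; 2016 → 5155.92/1.589 = 3244.76.
So real GDP changed by 3244.76/2157.79 − 1 = 0.5037, i.e. 50.37%.

50.37%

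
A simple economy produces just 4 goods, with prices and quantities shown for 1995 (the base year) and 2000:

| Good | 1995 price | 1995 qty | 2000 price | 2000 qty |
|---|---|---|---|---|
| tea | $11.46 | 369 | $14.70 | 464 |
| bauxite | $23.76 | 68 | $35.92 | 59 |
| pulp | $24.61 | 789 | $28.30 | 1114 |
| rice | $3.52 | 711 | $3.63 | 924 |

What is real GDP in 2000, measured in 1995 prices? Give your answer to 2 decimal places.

Real GDP 2000 = Σ (p_1995 × q_2000) = 11.46·464 + 23.76·59 + 24.61·1114 + 3.52·924 = 37387.30.

$37387.30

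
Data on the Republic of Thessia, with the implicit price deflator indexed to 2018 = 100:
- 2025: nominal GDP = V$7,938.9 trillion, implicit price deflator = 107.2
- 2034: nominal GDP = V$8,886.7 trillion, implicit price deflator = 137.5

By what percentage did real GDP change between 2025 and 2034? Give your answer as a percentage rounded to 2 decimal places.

Deflate each year: 2025 → 7938.9/1.072 = 7405.69; 2034 → 8886.7/1.375 = 6463.05.
So real GDP changed by 6463.05/7405.69 − 1 = -0.1273, i.e. -12.73%.

-12.73%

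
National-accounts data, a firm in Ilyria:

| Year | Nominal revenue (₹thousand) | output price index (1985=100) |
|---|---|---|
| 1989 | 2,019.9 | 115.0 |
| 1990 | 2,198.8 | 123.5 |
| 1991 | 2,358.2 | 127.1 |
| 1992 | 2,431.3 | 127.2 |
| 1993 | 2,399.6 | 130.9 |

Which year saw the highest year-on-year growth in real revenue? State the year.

1991

1990: real = 2198.8/1.235 = 1780.40; growth vs 1989 (1756.43) = 1.36%.
1991: real = 2358.2/1.271 = 1855.39; growth vs 1990 (1780.40) = 4.21%.
1992: real = 2431.3/1.272 = 1911.40; growth vs 1991 (1855.39) = 3.02%.
1993: real = 2399.6/1.309 = 1833.16; growth vs 1992 (1911.40) = -4.09%.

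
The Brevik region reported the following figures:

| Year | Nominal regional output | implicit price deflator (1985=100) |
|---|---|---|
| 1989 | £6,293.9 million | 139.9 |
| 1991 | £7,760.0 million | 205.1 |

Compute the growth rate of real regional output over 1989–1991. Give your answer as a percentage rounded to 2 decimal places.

Real regional output 1989 = 6293.9 / 1.399 = 4498.86.
Real regional output 1991 = 7760.0 / 2.051 = 3783.52.
Real growth = 3783.52 / 4498.86 − 1 = -0.1590.

-15.90%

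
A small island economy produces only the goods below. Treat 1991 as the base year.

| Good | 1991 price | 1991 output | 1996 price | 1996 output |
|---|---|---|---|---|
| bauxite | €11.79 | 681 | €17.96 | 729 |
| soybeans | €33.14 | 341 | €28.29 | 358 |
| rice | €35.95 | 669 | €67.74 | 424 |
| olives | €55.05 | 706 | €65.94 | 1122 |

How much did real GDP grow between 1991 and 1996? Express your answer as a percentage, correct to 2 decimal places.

18.51%

Real GDP 1991 = Nominal GDP 1991 = 11.79·681 + 33.14·341 + 35.95·669 + 55.05·706 = 82245.58.
Real GDP 1996 (at 1991 prices) = 11.79·729 + 33.14·358 + 35.95·424 + 55.05·1122 = 97467.93.
Real growth = 97467.93/82245.58 − 1 = 0.1851.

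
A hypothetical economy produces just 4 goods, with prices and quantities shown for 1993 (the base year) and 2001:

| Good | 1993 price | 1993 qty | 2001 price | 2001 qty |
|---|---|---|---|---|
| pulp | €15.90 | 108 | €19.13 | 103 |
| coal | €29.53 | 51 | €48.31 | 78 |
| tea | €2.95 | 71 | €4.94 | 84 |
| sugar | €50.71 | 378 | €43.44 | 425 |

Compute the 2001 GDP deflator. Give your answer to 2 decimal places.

Nominal GDP 2001 = 19.13·103 + 48.31·78 + 4.94·84 + 43.44·425 = 24615.53.
Real GDP 2001 (at 1993 prices) = 15.90·103 + 29.53·78 + 2.95·84 + 50.71·425 = 25740.59.
Deflator = Nominal/Real × 100 = 24615.53/25740.59 × 100 = 95.629.

95.63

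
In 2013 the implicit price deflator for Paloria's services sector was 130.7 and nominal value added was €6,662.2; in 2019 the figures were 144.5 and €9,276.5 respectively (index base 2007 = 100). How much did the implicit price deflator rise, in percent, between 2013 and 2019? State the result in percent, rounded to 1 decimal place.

10.6%

Price-level change = 144.5 / 130.7 − 1 = 0.1056.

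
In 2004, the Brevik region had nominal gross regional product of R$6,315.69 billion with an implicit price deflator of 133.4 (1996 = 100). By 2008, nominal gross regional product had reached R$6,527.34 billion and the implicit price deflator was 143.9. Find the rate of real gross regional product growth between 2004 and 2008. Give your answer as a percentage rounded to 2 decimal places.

Deflate each year: 2004 → 6315.69/1.334 = 4734.40; 2008 → 6527.34/1.439 = 4536.03.
So real gross regional product changed by 4536.03/4734.40 − 1 = -0.0419, i.e. -4.19%.

-4.19%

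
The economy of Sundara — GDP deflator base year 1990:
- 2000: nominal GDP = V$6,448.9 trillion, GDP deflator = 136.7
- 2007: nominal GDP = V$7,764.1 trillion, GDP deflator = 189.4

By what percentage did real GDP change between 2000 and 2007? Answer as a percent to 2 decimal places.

Deflate each year: 2000 → 6448.9/1.367 = 4717.56; 2007 → 7764.1/1.894 = 4099.31.
So real GDP changed by 4099.31/4717.56 − 1 = -0.1311, i.e. -13.11%.

-13.11%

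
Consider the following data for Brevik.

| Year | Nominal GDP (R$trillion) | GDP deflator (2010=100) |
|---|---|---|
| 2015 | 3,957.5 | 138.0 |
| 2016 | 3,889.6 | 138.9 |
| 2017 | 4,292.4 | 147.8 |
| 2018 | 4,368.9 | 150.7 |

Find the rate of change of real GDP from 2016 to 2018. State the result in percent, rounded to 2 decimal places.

Real GDP 2016 = 3889.6/1.389 = 2800.29.
Real GDP 2018 = 4368.9/1.507 = 2899.07.
Change = 2899.07/2800.29 − 1 = 0.0353.

3.53%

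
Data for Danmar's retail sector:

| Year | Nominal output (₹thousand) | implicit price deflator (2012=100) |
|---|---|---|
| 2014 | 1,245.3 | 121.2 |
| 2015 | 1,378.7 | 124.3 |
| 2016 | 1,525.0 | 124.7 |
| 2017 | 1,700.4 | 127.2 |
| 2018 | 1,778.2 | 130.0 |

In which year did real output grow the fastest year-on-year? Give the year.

2016

2015: real = 1378.7/1.243 = 1109.17; growth vs 2014 (1027.48) = 7.95%.
2016: real = 1525.0/1.247 = 1222.94; growth vs 2015 (1109.17) = 10.26%.
2017: real = 1700.4/1.272 = 1336.79; growth vs 2016 (1222.94) = 9.31%.
2018: real = 1778.2/1.300 = 1367.85; growth vs 2017 (1336.79) = 2.32%.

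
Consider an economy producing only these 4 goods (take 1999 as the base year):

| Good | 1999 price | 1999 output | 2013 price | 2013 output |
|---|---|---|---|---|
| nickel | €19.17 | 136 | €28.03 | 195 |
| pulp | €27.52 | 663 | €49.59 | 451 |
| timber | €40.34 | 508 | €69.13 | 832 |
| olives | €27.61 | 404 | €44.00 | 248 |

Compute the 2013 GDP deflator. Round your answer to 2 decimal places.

170.19

Nominal GDP 2013 = 28.03·195 + 49.59·451 + 69.13·832 + 44.00·248 = 96259.10.
Real GDP 2013 (at 1999 prices) = 19.17·195 + 27.52·451 + 40.34·832 + 27.61·248 = 56559.83.
Deflator = Nominal/Real × 100 = 96259.10/56559.83 × 100 = 170.190.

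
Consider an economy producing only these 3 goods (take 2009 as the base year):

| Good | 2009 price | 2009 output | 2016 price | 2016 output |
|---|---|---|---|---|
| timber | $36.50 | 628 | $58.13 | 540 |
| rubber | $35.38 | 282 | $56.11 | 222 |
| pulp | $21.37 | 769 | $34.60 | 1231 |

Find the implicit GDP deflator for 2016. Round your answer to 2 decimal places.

160.46

Nominal GDP 2016 = 58.13·540 + 56.11·222 + 34.60·1231 = 86439.22.
Real GDP 2016 (at 2009 prices) = 36.50·540 + 35.38·222 + 21.37·1231 = 53870.83.
Deflator = Nominal/Real × 100 = 86439.22/53870.83 × 100 = 160.456.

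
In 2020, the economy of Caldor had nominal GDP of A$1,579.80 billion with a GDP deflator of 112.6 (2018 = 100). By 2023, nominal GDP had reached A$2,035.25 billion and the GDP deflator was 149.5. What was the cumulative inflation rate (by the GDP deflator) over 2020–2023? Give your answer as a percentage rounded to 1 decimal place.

32.8%

Price-level change = 149.5 / 112.6 − 1 = 0.3277.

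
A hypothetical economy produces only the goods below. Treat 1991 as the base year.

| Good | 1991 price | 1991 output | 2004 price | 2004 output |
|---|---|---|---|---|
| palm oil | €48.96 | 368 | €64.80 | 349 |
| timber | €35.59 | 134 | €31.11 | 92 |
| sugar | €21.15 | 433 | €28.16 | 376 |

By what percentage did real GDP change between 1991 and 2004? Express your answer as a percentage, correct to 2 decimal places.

Real GDP 1991 = Nominal GDP 1991 = 48.96·368 + 35.59·134 + 21.15·433 = 31944.29.
Real GDP 2004 (at 1991 prices) = 48.96·349 + 35.59·92 + 21.15·376 = 28313.72.
Real growth = 28313.72/31944.29 − 1 = -0.1137.

-11.37%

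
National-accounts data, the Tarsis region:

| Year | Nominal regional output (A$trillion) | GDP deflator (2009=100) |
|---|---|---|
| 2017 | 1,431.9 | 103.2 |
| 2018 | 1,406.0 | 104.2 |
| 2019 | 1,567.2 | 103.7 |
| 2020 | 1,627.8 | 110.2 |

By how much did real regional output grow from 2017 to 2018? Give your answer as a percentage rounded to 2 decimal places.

Real regional output 2017 = 1431.9/1.032 = 1387.50.
Real regional output 2018 = 1406.0/1.042 = 1349.33.
Change = 1349.33/1387.50 − 1 = -0.0275.

-2.75%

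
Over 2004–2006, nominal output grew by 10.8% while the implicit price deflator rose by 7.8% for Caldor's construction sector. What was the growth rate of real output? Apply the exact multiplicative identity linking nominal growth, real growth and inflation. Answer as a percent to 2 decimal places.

2.78%

(1 + g_nom) = (1 + g_real)(1 + π), so g_real = 1.1080 / 1.0780 − 1 = 0.02783.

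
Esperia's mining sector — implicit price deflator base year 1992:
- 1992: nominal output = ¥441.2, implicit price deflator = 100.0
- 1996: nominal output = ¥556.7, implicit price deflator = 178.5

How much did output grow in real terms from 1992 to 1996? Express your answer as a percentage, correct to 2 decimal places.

Deflate each year: 1992 → 441.2/1.000 = 441.20; 1996 → 556.7/1.785 = 311.88.
So real output changed by 311.88/441.20 − 1 = -0.2931, i.e. -29.31%.

-29.31%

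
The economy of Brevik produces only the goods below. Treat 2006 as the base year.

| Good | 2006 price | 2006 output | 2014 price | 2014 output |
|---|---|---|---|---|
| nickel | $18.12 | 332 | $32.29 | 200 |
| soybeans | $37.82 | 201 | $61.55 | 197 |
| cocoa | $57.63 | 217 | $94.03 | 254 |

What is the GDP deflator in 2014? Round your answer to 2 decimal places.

165.16

Nominal GDP 2014 = 32.29·200 + 61.55·197 + 94.03·254 = 42466.97.
Real GDP 2014 (at 2006 prices) = 18.12·200 + 37.82·197 + 57.63·254 = 25712.56.
Deflator = Nominal/Real × 100 = 42466.97/25712.56 × 100 = 165.160.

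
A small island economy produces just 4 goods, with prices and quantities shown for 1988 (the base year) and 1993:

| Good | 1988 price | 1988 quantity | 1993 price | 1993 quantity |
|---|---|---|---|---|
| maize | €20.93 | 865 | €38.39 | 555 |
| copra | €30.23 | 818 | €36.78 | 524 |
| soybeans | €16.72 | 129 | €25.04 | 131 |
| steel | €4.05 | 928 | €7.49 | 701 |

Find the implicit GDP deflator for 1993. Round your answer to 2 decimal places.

Nominal GDP 1993 = 38.39·555 + 36.78·524 + 25.04·131 + 7.49·701 = 49109.90.
Real GDP 1993 (at 1988 prices) = 20.93·555 + 30.23·524 + 16.72·131 + 4.05·701 = 32486.04.
Deflator = Nominal/Real × 100 = 49109.90/32486.04 × 100 = 151.172.

151.17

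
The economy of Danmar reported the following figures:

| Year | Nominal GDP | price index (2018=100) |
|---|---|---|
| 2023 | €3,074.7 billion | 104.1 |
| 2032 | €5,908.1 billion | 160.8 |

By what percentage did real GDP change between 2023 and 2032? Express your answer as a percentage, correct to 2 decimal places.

Real GDP 2023 = 3074.7 / 1.041 = 2953.60.
Real GDP 2032 = 5908.1 / 1.608 = 3674.19.
Real growth = 3674.19 / 2953.60 − 1 = 0.2440.

24.40%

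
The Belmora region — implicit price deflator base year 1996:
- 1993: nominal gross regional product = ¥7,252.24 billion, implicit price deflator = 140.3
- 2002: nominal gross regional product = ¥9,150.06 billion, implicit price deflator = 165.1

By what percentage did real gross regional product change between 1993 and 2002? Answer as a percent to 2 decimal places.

7.22%

Real gross regional product 1993 = 7252.24 / 1.403 = 5169.09.
Real gross regional product 2002 = 9150.06 / 1.651 = 5542.13.
Real growth = 5542.13 / 5169.09 − 1 = 0.0722.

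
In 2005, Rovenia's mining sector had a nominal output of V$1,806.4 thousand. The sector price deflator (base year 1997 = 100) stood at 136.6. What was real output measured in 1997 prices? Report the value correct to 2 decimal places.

V$1,322.40 thousand

Real output = Nominal / (sector price deflator/100) = 1806.4 / 1.366 = 1322.40.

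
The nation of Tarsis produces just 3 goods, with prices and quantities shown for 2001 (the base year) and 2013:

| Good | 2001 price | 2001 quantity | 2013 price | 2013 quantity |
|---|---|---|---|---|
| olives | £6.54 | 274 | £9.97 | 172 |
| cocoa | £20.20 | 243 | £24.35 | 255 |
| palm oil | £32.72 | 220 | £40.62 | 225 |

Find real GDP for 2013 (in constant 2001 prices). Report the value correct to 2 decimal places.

Real GDP 2013 = Σ (p_2001 × q_2013) = 6.54·172 + 20.20·255 + 32.72·225 = 13637.88.

£13637.88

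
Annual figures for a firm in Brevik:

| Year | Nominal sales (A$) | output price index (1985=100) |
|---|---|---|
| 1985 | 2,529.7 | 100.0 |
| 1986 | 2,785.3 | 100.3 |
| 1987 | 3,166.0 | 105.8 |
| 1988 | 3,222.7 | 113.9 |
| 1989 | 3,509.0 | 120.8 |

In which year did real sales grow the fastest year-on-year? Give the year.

1986: real = 2785.3/1.003 = 2776.97; growth vs 1985 (2529.70) = 9.77%.
1987: real = 3166.0/1.058 = 2992.44; growth vs 1986 (2776.97) = 7.76%.
1988: real = 3222.7/1.139 = 2829.41; growth vs 1987 (2992.44) = -5.45%.
1989: real = 3509.0/1.208 = 2904.80; growth vs 1988 (2829.41) = 2.66%.

1986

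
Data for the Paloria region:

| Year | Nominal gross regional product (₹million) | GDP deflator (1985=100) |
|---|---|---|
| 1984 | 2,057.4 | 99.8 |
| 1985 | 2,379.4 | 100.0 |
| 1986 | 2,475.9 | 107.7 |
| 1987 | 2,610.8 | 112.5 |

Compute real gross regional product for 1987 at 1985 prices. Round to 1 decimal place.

₹2,320.7 million

Real gross regional product 1987 = 2610.8 / 1.125 = 2320.71.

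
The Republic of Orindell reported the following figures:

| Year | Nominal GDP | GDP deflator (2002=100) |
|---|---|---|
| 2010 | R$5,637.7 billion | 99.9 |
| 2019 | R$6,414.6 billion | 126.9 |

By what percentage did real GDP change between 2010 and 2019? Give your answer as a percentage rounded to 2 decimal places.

Real GDP 2010 = 5637.7 / 0.999 = 5643.34.
Real GDP 2019 = 6414.6 / 1.269 = 5054.85.
Real growth = 5054.85 / 5643.34 − 1 = -0.1043.

-10.43%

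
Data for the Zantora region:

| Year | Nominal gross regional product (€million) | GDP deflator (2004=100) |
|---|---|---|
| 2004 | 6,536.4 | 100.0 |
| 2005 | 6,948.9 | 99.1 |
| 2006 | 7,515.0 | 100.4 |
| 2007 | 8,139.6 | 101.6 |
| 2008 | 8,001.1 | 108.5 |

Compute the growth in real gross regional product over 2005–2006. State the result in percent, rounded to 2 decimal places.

Real gross regional product 2005 = 6948.9/0.991 = 7012.01.
Real gross regional product 2006 = 7515.0/1.004 = 7485.06.
Change = 7485.06/7012.01 − 1 = 0.0675.

6.75%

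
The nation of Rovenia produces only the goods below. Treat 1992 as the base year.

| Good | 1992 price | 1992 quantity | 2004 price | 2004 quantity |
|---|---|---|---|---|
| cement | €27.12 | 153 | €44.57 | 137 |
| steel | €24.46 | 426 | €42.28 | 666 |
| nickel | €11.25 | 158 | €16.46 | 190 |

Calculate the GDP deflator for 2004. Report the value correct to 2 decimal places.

168.86

Nominal GDP 2004 = 44.57·137 + 42.28·666 + 16.46·190 = 37391.97.
Real GDP 2004 (at 1992 prices) = 27.12·137 + 24.46·666 + 11.25·190 = 22143.30.
Deflator = Nominal/Real × 100 = 37391.97/22143.30 × 100 = 168.864.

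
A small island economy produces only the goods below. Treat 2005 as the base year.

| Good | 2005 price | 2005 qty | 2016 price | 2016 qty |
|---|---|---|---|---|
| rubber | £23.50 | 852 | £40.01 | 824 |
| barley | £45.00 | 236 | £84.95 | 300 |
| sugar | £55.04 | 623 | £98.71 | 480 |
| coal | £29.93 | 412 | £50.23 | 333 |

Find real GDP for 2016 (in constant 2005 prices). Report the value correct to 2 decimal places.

£69249.89

Real GDP 2016 = Σ (p_2005 × q_2016) = 23.50·824 + 45.00·300 + 55.04·480 + 29.93·333 = 69249.89.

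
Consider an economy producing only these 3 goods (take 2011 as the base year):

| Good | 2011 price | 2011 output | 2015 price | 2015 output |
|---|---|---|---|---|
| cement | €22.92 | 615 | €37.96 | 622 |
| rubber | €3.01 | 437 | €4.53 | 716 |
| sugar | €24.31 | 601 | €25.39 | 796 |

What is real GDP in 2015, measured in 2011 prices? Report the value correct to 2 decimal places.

€35762.16

Real GDP 2015 = Σ (p_2011 × q_2015) = 22.92·622 + 3.01·716 + 24.31·796 = 35762.16.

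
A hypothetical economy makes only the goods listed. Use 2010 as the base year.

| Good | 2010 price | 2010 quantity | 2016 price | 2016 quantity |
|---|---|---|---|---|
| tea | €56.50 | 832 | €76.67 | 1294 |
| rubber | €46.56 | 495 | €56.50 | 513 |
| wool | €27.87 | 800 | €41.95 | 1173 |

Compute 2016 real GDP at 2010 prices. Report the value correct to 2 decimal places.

Real GDP 2016 = Σ (p_2010 × q_2016) = 56.50·1294 + 46.56·513 + 27.87·1173 = 129687.79.

€129687.79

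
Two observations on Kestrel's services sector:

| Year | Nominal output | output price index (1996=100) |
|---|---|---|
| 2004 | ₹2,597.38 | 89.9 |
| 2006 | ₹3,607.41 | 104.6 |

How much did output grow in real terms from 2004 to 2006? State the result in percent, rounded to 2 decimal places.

19.37%

Real output 2004 = 2597.38 / 0.899 = 2889.19.
Real output 2006 = 3607.41 / 1.046 = 3448.77.
Real growth = 3448.77 / 2889.19 − 1 = 0.1937.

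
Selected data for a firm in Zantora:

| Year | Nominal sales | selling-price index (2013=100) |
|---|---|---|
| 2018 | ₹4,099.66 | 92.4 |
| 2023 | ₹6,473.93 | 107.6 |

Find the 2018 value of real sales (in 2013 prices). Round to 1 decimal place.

₹4,436.9

Real sales = Nominal / (selling-price index/100) = 4099.66 / 0.924 = 4436.86.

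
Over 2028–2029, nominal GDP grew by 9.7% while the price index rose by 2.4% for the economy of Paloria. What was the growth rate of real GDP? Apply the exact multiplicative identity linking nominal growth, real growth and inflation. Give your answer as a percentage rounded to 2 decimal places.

7.13%

(1 + g_nom) = (1 + g_real)(1 + π), so g_real = 1.0970 / 1.0240 − 1 = 0.07129.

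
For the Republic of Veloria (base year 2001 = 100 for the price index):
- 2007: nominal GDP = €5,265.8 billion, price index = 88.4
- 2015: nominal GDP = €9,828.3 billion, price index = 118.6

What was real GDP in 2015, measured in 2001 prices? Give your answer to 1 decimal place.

Real GDP = Nominal / (price index/100) = 9828.3 / 1.186 = 8286.93.

€8,286.9 billion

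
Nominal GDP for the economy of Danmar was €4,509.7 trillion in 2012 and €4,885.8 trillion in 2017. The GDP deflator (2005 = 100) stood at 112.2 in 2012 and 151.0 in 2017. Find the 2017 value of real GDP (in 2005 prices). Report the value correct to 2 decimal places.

Real GDP = Nominal / (GDP deflator/100) = 4885.8 / 1.510 = 3235.63.

€3,235.63 trillion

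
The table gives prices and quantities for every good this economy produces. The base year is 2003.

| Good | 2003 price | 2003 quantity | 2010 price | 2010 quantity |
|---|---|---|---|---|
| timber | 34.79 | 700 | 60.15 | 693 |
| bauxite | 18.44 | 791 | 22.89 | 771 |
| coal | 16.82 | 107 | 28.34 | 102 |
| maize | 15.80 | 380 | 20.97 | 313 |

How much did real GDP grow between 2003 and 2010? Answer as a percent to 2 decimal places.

Real GDP 2003 = Nominal GDP 2003 = 34.79·700 + 18.44·791 + 16.82·107 + 15.80·380 = 46742.78.
Real GDP 2010 (at 2003 prices) = 34.79·693 + 18.44·771 + 16.82·102 + 15.80·313 = 44987.75.
Real growth = 44987.75/46742.78 − 1 = -0.0375.

-3.75%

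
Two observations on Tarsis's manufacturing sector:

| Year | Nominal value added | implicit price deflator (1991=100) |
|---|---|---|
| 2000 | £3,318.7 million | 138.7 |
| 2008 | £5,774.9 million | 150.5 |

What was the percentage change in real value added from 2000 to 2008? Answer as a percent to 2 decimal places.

Deflate each year: 2000 → 3318.7/1.387 = 2392.72; 2008 → 5774.9/1.505 = 3837.14.
So real value added changed by 3837.14/2392.72 − 1 = 0.6037, i.e. 60.37%.

60.37%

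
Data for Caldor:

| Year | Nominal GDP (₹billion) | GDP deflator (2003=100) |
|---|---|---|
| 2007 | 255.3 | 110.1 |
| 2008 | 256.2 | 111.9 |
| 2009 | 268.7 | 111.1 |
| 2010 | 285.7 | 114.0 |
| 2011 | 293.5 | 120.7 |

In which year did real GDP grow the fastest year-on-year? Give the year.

2008: real = 256.2/1.119 = 228.95; growth vs 2007 (231.88) = -1.26%.
2009: real = 268.7/1.111 = 241.85; growth vs 2008 (228.95) = 5.63%.
2010: real = 285.7/1.140 = 250.61; growth vs 2009 (241.85) = 3.62%.
2011: real = 293.5/1.207 = 243.16; growth vs 2010 (250.61) = -2.97%.

2009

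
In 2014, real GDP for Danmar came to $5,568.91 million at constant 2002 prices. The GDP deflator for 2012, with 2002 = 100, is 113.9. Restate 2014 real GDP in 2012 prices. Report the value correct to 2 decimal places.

$6,342.99 million

Real GDP in 2012 prices = Real GDP in 2002 prices × (P_2012/P_2002) = 5568.91 × 1.139 = 6342.99.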